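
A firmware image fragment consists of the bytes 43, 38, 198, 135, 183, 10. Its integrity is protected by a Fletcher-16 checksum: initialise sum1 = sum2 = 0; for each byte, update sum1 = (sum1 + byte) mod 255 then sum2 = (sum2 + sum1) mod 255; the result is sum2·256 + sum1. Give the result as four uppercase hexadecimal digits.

Running sums (mod 255):
  after byte 0 (43): sum1=43, sum2=43
  after byte 1 (38): sum1=81, sum2=124
  after byte 2 (198): sum1=24, sum2=148
  after byte 3 (135): sum1=159, sum2=52
  after byte 4 (183): sum1=87, sum2=139
  after byte 5 (10): sum1=97, sum2=236
Checksum = sum2·256 + sum1 = 236·256 + 97 = 60513 = 0xEC61.

EC61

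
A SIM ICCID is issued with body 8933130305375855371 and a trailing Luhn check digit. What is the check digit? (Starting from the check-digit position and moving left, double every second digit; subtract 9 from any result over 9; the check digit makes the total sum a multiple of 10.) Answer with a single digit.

9

Partial digits right→left: 1 7 3 5 5 8 5 7 3 5 0 3 0 3 1 3 3 9 8
Double every second digit counting from the check-digit position (so the 1st, 3rd, 5th, ... of the partial from the right).
  doubled (with −9 where >9): 2 6 1 1 6 0 0 2 6 7 → sum 31
  kept as-is: 7 5 8 7 5 3 3 3 9 → sum 50
Total = 31 + 50 = 81.
Check digit = (10 − (81 mod 10)) mod 10 = 9.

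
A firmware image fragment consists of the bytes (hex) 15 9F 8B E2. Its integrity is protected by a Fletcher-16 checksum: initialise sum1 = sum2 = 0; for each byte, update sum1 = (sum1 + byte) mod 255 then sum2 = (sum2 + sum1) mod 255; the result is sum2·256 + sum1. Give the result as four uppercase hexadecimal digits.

Running sums (mod 255):
  after byte 0 (15): sum1=21, sum2=21
  after byte 1 (9F): sum1=180, sum2=201
  after byte 2 (8B): sum1=64, sum2=10
  after byte 3 (E2): sum1=35, sum2=45
Checksum = sum2·256 + sum1 = 45·256 + 35 = 11555 = 0x2D23.

2D23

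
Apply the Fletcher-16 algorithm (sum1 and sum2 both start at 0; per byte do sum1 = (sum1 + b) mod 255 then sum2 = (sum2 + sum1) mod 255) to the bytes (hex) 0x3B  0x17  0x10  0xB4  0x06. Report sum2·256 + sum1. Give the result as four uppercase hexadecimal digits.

Running sums (mod 255):
  after byte 0 (0x3B): sum1=59, sum2=59
  after byte 1 (0x17): sum1=82, sum2=141
  after byte 2 (0x10): sum1=98, sum2=239
  after byte 3 (0xB4): sum1=23, sum2=7
  after byte 4 (0x06): sum1=29, sum2=36
Checksum = sum2·256 + sum1 = 36·256 + 29 = 9245 = 0x241D.

241D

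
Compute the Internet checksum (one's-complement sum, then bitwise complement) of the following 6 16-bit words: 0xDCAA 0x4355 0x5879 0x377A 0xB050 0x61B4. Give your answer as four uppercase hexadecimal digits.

One's-complement addition (fold any carry out of bit 15 back into bit 0):
  0xDCAA + 0x4355 = 0x11FFF → wrap carry → 0x2000
  0x2000 + 0x5879 = 0x07879
  0x7879 + 0x377A = 0x0AFF3
  0xAFF3 + 0xB050 = 0x16043 → wrap carry → 0x6044
  0x6044 + 0x61B4 = 0x0C1F8
One's-complement sum = 0xC1F8.
Checksum = ~0xC1F8 & 0xFFFF = 0x3E07.

3E07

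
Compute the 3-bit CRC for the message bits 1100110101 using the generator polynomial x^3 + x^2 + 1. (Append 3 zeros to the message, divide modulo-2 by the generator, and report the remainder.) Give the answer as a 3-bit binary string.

Append 3 zeros: 1100110101000. Divide by 1101 (XOR where the leading bit is 1):
  pos 0: 1100 XOR 1101 = 0001
  pos 3: 1110 XOR 1101 = 0011
  pos 5: 1110 XOR 1101 = 0011
  pos 7: 1110 XOR 1101 = 0011
  pos 9: 1100 XOR 1101 = 0001
Remainder (last 3 bits) = 001. This is the CRC / FCS.

001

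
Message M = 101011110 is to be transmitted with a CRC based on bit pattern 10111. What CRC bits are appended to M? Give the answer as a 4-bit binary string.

0000

Append 4 zeros: 1010111100000. Divide by 10111 (XOR where the leading bit is 1):
  pos 0: 10101 XOR 10111 = 00010
  pos 3: 10111 XOR 10111 = 00000
Remainder (last 4 bits) = 0000. This is the CRC / FCS.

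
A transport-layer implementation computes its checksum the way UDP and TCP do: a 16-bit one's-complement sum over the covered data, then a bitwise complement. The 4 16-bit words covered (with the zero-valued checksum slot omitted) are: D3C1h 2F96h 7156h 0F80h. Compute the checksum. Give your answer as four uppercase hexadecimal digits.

7BD1

One's-complement addition (fold any carry out of bit 15 back into bit 0):
  0xD3C1 + 0x2F96 = 0x10357 → wrap carry → 0x0358
  0x0358 + 0x7156 = 0x074AE
  0x74AE + 0x0F80 = 0x0842E
One's-complement sum = 0x842E.
Checksum = ~0x842E & 0xFFFF = 0x7BD1.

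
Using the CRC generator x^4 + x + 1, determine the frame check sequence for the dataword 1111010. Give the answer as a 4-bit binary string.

Append 4 zeros: 11110100000. Divide by 10011 (XOR where the leading bit is 1):
  pos 0: 11110 XOR 10011 = 01101
  pos 1: 11011 XOR 10011 = 01000
  pos 2: 10000 XOR 10011 = 00011
  pos 5: 11000 XOR 10011 = 01011
  pos 6: 10110 XOR 10011 = 00101
Remainder (last 4 bits) = 0101. This is the CRC / FCS.

0101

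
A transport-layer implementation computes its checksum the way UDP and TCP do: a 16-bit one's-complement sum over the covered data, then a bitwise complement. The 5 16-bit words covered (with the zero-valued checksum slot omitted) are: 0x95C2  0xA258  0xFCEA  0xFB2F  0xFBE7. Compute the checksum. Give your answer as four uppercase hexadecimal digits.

One's-complement addition (fold any carry out of bit 15 back into bit 0):
  0x95C2 + 0xA258 = 0x1381A → wrap carry → 0x381B
  0x381B + 0xFCEA = 0x13505 → wrap carry → 0x3506
  0x3506 + 0xFB2F = 0x13035 → wrap carry → 0x3036
  0x3036 + 0xFBE7 = 0x12C1D → wrap carry → 0x2C1E
One's-complement sum = 0x2C1E.
Checksum = ~0x2C1E & 0xFFFF = 0xD3E1.

D3E1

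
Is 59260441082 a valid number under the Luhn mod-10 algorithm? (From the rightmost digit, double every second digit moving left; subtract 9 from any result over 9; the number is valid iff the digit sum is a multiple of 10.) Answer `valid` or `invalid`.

From the right, keep odd positions and double even positions (subtract 9 from any doubled value over 9):
  doubled (positions 2,4,...): 7 2 8 3 9 → sum 29
  kept (positions 1,3,...): 2 0 4 0 2 5 → sum 13
Total = 42.
42 mod 10 = 2, so the number is invalid.

invalid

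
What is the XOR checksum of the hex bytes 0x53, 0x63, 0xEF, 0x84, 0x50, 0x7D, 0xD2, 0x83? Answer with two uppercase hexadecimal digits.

27

XOR the bytes together:
  start with 0x53
  0x53 ⊕ 0x63 = 0x30
  0x30 ⊕ 0xEF = 0xDF
  0xDF ⊕ 0x84 = 0x5B
  0x5B ⊕ 0x50 = 0x0B
  0x0B ⊕ 0x7D = 0x76
  0x76 ⊕ 0xD2 = 0xA4
  0xA4 ⊕ 0x83 = 0x27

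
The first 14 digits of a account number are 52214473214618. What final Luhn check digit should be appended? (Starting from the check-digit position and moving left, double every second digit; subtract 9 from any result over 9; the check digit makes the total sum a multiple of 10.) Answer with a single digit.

Partial digits right→left: 8 1 6 4 1 2 3 7 4 4 1 2 2 5
Double every second digit counting from the check-digit position (so the 1st, 3rd, 5th, ... of the partial from the right).
  doubled (with −9 where >9): 7 3 2 6 8 2 4 → sum 32
  kept as-is: 1 4 2 7 4 2 5 → sum 25
Total = 32 + 25 = 57.
Check digit = (10 − (57 mod 10)) mod 10 = 3.

3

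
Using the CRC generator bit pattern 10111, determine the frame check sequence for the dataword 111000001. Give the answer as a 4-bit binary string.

0110

Append 4 zeros: 1110000010000. Divide by 10111 (XOR where the leading bit is 1):
  pos 0: 11100 XOR 10111 = 01011
  pos 1: 10110 XOR 10111 = 00001
  pos 5: 10010 XOR 10111 = 00101
  pos 7: 10100 XOR 10111 = 00011
Remainder (last 4 bits) = 0110. This is the CRC / FCS.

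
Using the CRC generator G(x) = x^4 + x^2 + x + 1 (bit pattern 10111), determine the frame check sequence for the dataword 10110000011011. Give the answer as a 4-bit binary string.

Append 4 zeros: 101100000110110000. Divide by 10111 (XOR where the leading bit is 1):
  pos 0: 10110 XOR 10111 = 00001
  pos 4: 10000 XOR 10111 = 00111
  pos 6: 11111 XOR 10111 = 01000
  pos 7: 10000 XOR 10111 = 00111
  pos 9: 11111 XOR 10111 = 01000
  pos 10: 10000 XOR 10111 = 00111
  pos 12: 11100 XOR 10111 = 01011
  pos 13: 10110 XOR 10111 = 00001
Remainder (last 4 bits) = 0001. This is the CRC / FCS.

0001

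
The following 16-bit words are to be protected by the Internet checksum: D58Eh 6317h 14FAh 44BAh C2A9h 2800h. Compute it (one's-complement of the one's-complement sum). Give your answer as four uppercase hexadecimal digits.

One's-complement addition (fold any carry out of bit 15 back into bit 0):
  0xD58E + 0x6317 = 0x138A5 → wrap carry → 0x38A6
  0x38A6 + 0x14FA = 0x04DA0
  0x4DA0 + 0x44BA = 0x0925A
  0x925A + 0xC2A9 = 0x15503 → wrap carry → 0x5504
  0x5504 + 0x2800 = 0x07D04
One's-complement sum = 0x7D04.
Checksum = ~0x7D04 & 0xFFFF = 0x82FB.

82FB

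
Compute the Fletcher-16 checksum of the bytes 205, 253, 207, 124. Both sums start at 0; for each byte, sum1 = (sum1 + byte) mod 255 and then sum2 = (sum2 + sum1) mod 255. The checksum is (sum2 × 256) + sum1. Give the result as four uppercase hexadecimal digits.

4D18

Running sums (mod 255):
  after byte 0 (205): sum1=205, sum2=205
  after byte 1 (253): sum1=203, sum2=153
  after byte 2 (207): sum1=155, sum2=53
  after byte 3 (124): sum1=24, sum2=77
Checksum = sum2·256 + sum1 = 77·256 + 24 = 19736 = 0x4D18.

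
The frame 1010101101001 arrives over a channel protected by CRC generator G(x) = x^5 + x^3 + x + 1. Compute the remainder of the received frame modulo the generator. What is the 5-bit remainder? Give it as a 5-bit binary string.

Modulo-2 division of 1010101101001 by 101011:
  pos 0: 101010 XOR 101011 = 000001
  pos 5: 111010 XOR 101011 = 010001
  pos 6: 100010 XOR 101011 = 001001
Remainder = 10011 (nonzero — an error is detected).

10011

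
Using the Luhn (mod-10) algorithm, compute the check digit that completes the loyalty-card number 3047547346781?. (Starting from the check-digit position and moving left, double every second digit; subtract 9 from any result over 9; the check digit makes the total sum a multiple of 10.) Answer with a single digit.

Partial digits right→left: 1 8 7 6 4 3 7 4 5 7 4 0 3
Double every second digit counting from the check-digit position (so the 1st, 3rd, 5th, ... of the partial from the right).
  doubled (with −9 where >9): 2 5 8 5 1 8 6 → sum 35
  kept as-is: 8 6 3 4 7 0 → sum 28
Total = 35 + 28 = 63.
Check digit = (10 − (63 mod 10)) mod 10 = 7.

7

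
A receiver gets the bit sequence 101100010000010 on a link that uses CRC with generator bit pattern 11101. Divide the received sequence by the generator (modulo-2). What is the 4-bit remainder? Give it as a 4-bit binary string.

1000

Modulo-2 division of 101100010000010 by 11101:
  pos 0: 10110 XOR 11101 = 01011
  pos 1: 10110 XOR 11101 = 01011
  pos 2: 10110 XOR 11101 = 01011
  pos 3: 10111 XOR 11101 = 01010
  pos 4: 10100 XOR 11101 = 01001
  pos 5: 10010 XOR 11101 = 01111
  pos 6: 11110 XOR 11101 = 00011
  pos 9: 11001 XOR 11101 = 00100
Remainder = 1000 (nonzero — an error is detected).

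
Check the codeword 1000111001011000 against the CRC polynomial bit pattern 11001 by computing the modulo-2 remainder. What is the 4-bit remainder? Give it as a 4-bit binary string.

1101

Modulo-2 division of 1000111001011000 by 11001:
  pos 0: 10001 XOR 11001 = 01000
  pos 1: 10001 XOR 11001 = 01000
  pos 2: 10001 XOR 11001 = 01000
  pos 3: 10000 XOR 11001 = 01001
  pos 4: 10010 XOR 11001 = 01011
  pos 5: 10111 XOR 11001 = 01110
  pos 6: 11100 XOR 11001 = 00101
  pos 8: 10111 XOR 11001 = 01110
  pos 9: 11100 XOR 11001 = 00101
  pos 11: 10100 XOR 11001 = 01101
Remainder = 1101 (nonzero — an error is detected).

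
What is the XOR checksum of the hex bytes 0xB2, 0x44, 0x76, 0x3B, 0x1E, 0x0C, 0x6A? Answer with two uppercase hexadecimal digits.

XOR the bytes together:
  start with 0xB2
  0xB2 ⊕ 0x44 = 0xF6
  0xF6 ⊕ 0x76 = 0x80
  0x80 ⊕ 0x3B = 0xBB
  0xBB ⊕ 0x1E = 0xA5
  0xA5 ⊕ 0x0C = 0xA9
  0xA9 ⊕ 0x6A = 0xC3

C3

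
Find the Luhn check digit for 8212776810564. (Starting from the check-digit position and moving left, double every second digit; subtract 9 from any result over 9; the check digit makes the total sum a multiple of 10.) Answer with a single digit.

7

Partial digits right→left: 4 6 5 0 1 8 6 7 7 2 1 2 8
Double every second digit counting from the check-digit position (so the 1st, 3rd, 5th, ... of the partial from the right).
  doubled (with −9 where >9): 8 1 2 3 5 2 7 → sum 28
  kept as-is: 6 0 8 7 2 2 → sum 25
Total = 28 + 25 = 53.
Check digit = (10 − (53 mod 10)) mod 10 = 7.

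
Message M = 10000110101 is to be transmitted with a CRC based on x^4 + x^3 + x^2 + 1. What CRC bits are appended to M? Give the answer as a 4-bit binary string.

Append 4 zeros: 100001101010000. Divide by 11101 (XOR where the leading bit is 1):
  pos 0: 10000 XOR 11101 = 01101
  pos 1: 11011 XOR 11101 = 00110
  pos 3: 11010 XOR 11101 = 00111
  pos 5: 11110 XOR 11101 = 00011
  pos 8: 11100 XOR 11101 = 00001
Remainder (last 4 bits) = 0100. This is the CRC / FCS.

0100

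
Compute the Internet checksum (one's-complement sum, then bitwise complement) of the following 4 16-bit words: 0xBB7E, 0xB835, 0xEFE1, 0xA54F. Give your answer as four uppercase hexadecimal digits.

One's-complement addition (fold any carry out of bit 15 back into bit 0):
  0xBB7E + 0xB835 = 0x173B3 → wrap carry → 0x73B4
  0x73B4 + 0xEFE1 = 0x16395 → wrap carry → 0x6396
  0x6396 + 0xA54F = 0x108E5 → wrap carry → 0x08E6
One's-complement sum = 0x08E6.
Checksum = ~0x08E6 & 0xFFFF = 0xF719.

F719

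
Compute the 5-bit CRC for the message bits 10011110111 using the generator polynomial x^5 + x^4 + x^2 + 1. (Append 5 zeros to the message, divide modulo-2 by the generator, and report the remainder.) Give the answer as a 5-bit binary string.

01100

Append 5 zeros: 1001111011100000. Divide by 110101 (XOR where the leading bit is 1):
  pos 0: 100111 XOR 110101 = 010010
  pos 1: 100101 XOR 110101 = 010000
  pos 2: 100000 XOR 110101 = 010101
  pos 3: 101011 XOR 110101 = 011110
  pos 4: 111101 XOR 110101 = 001000
  pos 6: 100010 XOR 110101 = 010111
  pos 7: 101110 XOR 110101 = 011011
  pos 8: 110110 XOR 110101 = 000011
Remainder (last 5 bits) = 01100. This is the CRC / FCS.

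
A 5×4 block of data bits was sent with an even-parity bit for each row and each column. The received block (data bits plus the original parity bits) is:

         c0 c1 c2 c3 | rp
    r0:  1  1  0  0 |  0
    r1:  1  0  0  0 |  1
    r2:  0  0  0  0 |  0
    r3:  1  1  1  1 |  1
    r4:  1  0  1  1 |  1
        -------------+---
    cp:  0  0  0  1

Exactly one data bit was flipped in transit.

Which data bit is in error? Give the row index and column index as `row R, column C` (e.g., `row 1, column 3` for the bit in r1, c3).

Recompute each row's even parity and compare to rp:
  r0: data parity 0, sent rp 0 → ok
  r1: data parity 1, sent rp 1 → ok
  r2: data parity 0, sent rp 0 → ok
  r3: data parity 0, sent rp 1 → mismatch
  r4: data parity 1, sent rp 1 → ok
Recompute each column's even parity and compare to cp:
  c0: data parity 0, sent cp 0 → ok
  c1: data parity 0, sent cp 0 → ok
  c2: data parity 0, sent cp 0 → ok
  c3: data parity 0, sent cp 1 → mismatch
Exactly one row (r3) and one column (c3) fail → the flipped bit is at their intersection.

row 3, column 3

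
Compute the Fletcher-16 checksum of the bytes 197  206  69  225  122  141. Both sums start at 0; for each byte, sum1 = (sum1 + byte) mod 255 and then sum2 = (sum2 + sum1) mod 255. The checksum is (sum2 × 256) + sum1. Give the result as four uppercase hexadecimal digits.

E9C3

Running sums (mod 255):
  after byte 0 (197): sum1=197, sum2=197
  after byte 1 (206): sum1=148, sum2=90
  after byte 2 (69): sum1=217, sum2=52
  after byte 3 (225): sum1=187, sum2=239
  after byte 4 (122): sum1=54, sum2=38
  after byte 5 (141): sum1=195, sum2=233
Checksum = sum2·256 + sum1 = 233·256 + 195 = 59843 = 0xE9C3.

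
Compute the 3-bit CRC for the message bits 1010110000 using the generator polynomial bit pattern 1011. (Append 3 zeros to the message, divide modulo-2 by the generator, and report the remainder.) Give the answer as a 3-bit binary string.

Append 3 zeros: 1010110000000. Divide by 1011 (XOR where the leading bit is 1):
  pos 0: 1010 XOR 1011 = 0001
  pos 3: 1110 XOR 1011 = 0101
  pos 4: 1010 XOR 1011 = 0001
  pos 7: 1000 XOR 1011 = 0011
  pos 9: 1100 XOR 1011 = 0111
Remainder (last 3 bits) = 111. This is the CRC / FCS.

111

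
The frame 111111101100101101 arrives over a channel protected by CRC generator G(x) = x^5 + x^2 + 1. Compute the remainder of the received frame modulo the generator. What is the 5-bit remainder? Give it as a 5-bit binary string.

Modulo-2 division of 111111101100101101 by 100101:
  pos 0: 111111 XOR 100101 = 011010
  pos 1: 110101 XOR 100101 = 010000
  pos 2: 100000 XOR 100101 = 000101
  pos 5: 101110 XOR 100101 = 001011
  pos 7: 101101 XOR 100101 = 001000
  pos 9: 100001 XOR 100101 = 000100
  pos 12: 100101 XOR 100101 = 000000
Remainder = 00000 (zero — the frame passes the CRC check).

00000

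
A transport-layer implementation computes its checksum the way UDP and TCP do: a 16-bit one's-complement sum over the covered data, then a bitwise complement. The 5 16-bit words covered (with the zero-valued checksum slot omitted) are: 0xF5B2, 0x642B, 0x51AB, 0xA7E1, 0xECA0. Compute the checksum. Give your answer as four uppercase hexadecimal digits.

One's-complement addition (fold any carry out of bit 15 back into bit 0):
  0xF5B2 + 0x642B = 0x159DD → wrap carry → 0x59DE
  0x59DE + 0x51AB = 0x0AB89
  0xAB89 + 0xA7E1 = 0x1536A → wrap carry → 0x536B
  0x536B + 0xECA0 = 0x1400B → wrap carry → 0x400C
One's-complement sum = 0x400C.
Checksum = ~0x400C & 0xFFFF = 0xBFF3.

BFF3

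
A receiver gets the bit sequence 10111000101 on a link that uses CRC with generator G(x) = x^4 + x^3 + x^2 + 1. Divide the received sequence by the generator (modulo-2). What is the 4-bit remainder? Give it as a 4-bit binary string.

Modulo-2 division of 10111000101 by 11101:
  pos 0: 10111 XOR 11101 = 01010
  pos 1: 10100 XOR 11101 = 01001
  pos 2: 10010 XOR 11101 = 01111
  pos 3: 11110 XOR 11101 = 00011
  pos 6: 11101 XOR 11101 = 00000
Remainder = 0000 (zero — the frame passes the CRC check).

0000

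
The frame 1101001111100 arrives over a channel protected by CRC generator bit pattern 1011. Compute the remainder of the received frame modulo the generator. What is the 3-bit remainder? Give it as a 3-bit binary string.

110

Modulo-2 division of 1101001111100 by 1011:
  pos 0: 1101 XOR 1011 = 0110
  pos 1: 1100 XOR 1011 = 0111
  pos 2: 1110 XOR 1011 = 0101
  pos 3: 1011 XOR 1011 = 0000
  pos 7: 1111 XOR 1011 = 0100
  pos 8: 1000 XOR 1011 = 0011
Remainder = 110 (nonzero — an error is detected).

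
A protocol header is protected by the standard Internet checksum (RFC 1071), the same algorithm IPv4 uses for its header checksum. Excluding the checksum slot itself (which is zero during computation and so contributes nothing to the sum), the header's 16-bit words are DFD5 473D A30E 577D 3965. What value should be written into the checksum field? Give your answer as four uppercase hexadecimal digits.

A4FB

One's-complement addition (fold any carry out of bit 15 back into bit 0):
  0xDFD5 + 0x473D = 0x12712 → wrap carry → 0x2713
  0x2713 + 0xA30E = 0x0CA21
  0xCA21 + 0x577D = 0x1219E → wrap carry → 0x219F
  0x219F + 0x3965 = 0x05B04
One's-complement sum = 0x5B04.
Checksum = ~0x5B04 & 0xFFFF = 0xA4FB.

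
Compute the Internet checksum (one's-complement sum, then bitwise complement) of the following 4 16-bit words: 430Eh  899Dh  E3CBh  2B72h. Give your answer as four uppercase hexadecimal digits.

One's-complement addition (fold any carry out of bit 15 back into bit 0):
  0x430E + 0x899D = 0x0CCAB
  0xCCAB + 0xE3CB = 0x1B076 → wrap carry → 0xB077
  0xB077 + 0x2B72 = 0x0DBE9
One's-complement sum = 0xDBE9.
Checksum = ~0xDBE9 & 0xFFFF = 0x2416.

2416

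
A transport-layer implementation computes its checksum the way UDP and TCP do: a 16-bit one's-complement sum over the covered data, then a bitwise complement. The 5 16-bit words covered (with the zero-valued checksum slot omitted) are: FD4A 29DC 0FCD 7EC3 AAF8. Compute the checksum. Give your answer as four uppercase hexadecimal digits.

9F4F

One's-complement addition (fold any carry out of bit 15 back into bit 0):
  0xFD4A + 0x29DC = 0x12726 → wrap carry → 0x2727
  0x2727 + 0x0FCD = 0x036F4
  0x36F4 + 0x7EC3 = 0x0B5B7
  0xB5B7 + 0xAAF8 = 0x160AF → wrap carry → 0x60B0
One's-complement sum = 0x60B0.
Checksum = ~0x60B0 & 0xFFFF = 0x9F4F.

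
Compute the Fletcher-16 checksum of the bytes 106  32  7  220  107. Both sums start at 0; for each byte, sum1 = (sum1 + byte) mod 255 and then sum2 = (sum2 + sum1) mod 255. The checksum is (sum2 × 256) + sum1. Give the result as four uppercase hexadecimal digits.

CED9

Running sums (mod 255):
  after byte 0 (106): sum1=106, sum2=106
  after byte 1 (32): sum1=138, sum2=244
  after byte 2 (7): sum1=145, sum2=134
  after byte 3 (220): sum1=110, sum2=244
  after byte 4 (107): sum1=217, sum2=206
Checksum = sum2·256 + sum1 = 206·256 + 217 = 52953 = 0xCED9.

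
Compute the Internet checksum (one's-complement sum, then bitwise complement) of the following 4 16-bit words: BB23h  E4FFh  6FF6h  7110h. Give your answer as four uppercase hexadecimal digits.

7ED5

One's-complement addition (fold any carry out of bit 15 back into bit 0):
  0xBB23 + 0xE4FF = 0x1A022 → wrap carry → 0xA023
  0xA023 + 0x6FF6 = 0x11019 → wrap carry → 0x101A
  0x101A + 0x7110 = 0x0812A
One's-complement sum = 0x812A.
Checksum = ~0x812A & 0xFFFF = 0x7ED5.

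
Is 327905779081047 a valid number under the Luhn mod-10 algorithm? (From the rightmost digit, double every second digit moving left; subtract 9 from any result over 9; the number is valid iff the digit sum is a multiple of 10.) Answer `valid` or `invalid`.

valid

From the right, keep odd positions and double even positions (subtract 9 from any doubled value over 9):
  doubled (positions 2,4,...): 8 2 0 5 1 9 4 → sum 29
  kept (positions 1,3,...): 7 0 8 9 7 0 7 3 → sum 41
Total = 70.
70 mod 10 = 0, so the number is valid.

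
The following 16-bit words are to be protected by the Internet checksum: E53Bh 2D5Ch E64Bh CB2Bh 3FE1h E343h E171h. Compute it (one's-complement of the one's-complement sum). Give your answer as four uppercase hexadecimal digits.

One's-complement addition (fold any carry out of bit 15 back into bit 0):
  0xE53B + 0x2D5C = 0x11297 → wrap carry → 0x1298
  0x1298 + 0xE64B = 0x0F8E3
  0xF8E3 + 0xCB2B = 0x1C40E → wrap carry → 0xC40F
  0xC40F + 0x3FE1 = 0x103F0 → wrap carry → 0x03F1
  0x03F1 + 0xE343 = 0x0E734
  0xE734 + 0xE171 = 0x1C8A5 → wrap carry → 0xC8A6
One's-complement sum = 0xC8A6.
Checksum = ~0xC8A6 & 0xFFFF = 0x3759.

3759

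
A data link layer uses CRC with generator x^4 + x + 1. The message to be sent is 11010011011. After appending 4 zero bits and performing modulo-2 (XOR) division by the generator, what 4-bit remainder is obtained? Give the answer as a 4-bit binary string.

0001

Append 4 zeros: 110100110110000. Divide by 10011 (XOR where the leading bit is 1):
  pos 0: 11010 XOR 10011 = 01001
  pos 1: 10010 XOR 10011 = 00001
  pos 5: 11101 XOR 10011 = 01110
  pos 6: 11101 XOR 10011 = 01110
  pos 7: 11100 XOR 10011 = 01111
  pos 8: 11110 XOR 10011 = 01101
  pos 9: 11010 XOR 10011 = 01001
  pos 10: 10010 XOR 10011 = 00001
Remainder (last 4 bits) = 0001. This is the CRC / FCS.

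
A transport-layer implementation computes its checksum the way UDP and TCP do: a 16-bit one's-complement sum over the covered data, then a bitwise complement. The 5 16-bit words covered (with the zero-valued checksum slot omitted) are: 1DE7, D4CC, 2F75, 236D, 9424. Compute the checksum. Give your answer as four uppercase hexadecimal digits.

One's-complement addition (fold any carry out of bit 15 back into bit 0):
  0x1DE7 + 0xD4CC = 0x0F2B3
  0xF2B3 + 0x2F75 = 0x12228 → wrap carry → 0x2229
  0x2229 + 0x236D = 0x04596
  0x4596 + 0x9424 = 0x0D9BA
One's-complement sum = 0xD9BA.
Checksum = ~0xD9BA & 0xFFFF = 0x2645.

2645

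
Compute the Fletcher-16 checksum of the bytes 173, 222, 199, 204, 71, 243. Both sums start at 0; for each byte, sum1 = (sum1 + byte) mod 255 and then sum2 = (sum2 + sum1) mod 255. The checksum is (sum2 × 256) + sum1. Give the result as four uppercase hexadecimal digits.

Running sums (mod 255):
  after byte 0 (173): sum1=173, sum2=173
  after byte 1 (222): sum1=140, sum2=58
  after byte 2 (199): sum1=84, sum2=142
  after byte 3 (204): sum1=33, sum2=175
  after byte 4 (71): sum1=104, sum2=24
  after byte 5 (243): sum1=92, sum2=116
Checksum = sum2·256 + sum1 = 116·256 + 92 = 29788 = 0x745C.

745C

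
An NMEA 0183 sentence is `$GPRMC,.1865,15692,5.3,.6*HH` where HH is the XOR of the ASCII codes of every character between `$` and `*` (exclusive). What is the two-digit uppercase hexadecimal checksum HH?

66

XOR the ASCII codes of the payload characters:
  'G' = 0x47 → acc = 0x47
  'P' = 0x50 → acc = 0x17
  'R' = 0x52 → acc = 0x45
  'M' = 0x4D → acc = 0x08
  'C' = 0x43 → acc = 0x4B
  ',' = 0x2C → acc = 0x67
  '.' = 0x2E → acc = 0x49
  '1' = 0x31 → acc = 0x78
  '8' = 0x38 → acc = 0x40
  '6' = 0x36 → acc = 0x76
  '5' = 0x35 → acc = 0x43
  ',' = 0x2C → acc = 0x6F
  '1' = 0x31 → acc = 0x5E
  '5' = 0x35 → acc = 0x6B
  '6' = 0x36 → acc = 0x5D
  '9' = 0x39 → acc = 0x64
  '2' = 0x32 → acc = 0x56
  ',' = 0x2C → acc = 0x7A
  '5' = 0x35 → acc = 0x4F
  '.' = 0x2E → acc = 0x61
  '3' = 0x33 → acc = 0x52
  ',' = 0x2C → acc = 0x7E
  '.' = 0x2E → acc = 0x50
  '6' = 0x36 → acc = 0x66
Checksum = 0x66.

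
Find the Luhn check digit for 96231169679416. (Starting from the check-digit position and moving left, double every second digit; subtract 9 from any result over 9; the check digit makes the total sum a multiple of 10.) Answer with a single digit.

Partial digits right→left: 6 1 4 9 7 6 9 6 1 1 3 2 6 9
Double every second digit counting from the check-digit position (so the 1st, 3rd, 5th, ... of the partial from the right).
  doubled (with −9 where >9): 3 8 5 9 2 6 3 → sum 36
  kept as-is: 1 9 6 6 1 2 9 → sum 34
Total = 36 + 34 = 70.
Check digit = (10 − (70 mod 10)) mod 10 = 0.

0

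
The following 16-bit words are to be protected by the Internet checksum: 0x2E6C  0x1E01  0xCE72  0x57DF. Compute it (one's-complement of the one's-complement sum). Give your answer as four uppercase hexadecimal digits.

One's-complement addition (fold any carry out of bit 15 back into bit 0):
  0x2E6C + 0x1E01 = 0x04C6D
  0x4C6D + 0xCE72 = 0x11ADF → wrap carry → 0x1AE0
  0x1AE0 + 0x57DF = 0x072BF
One's-complement sum = 0x72BF.
Checksum = ~0x72BF & 0xFFFF = 0x8D40.

8D40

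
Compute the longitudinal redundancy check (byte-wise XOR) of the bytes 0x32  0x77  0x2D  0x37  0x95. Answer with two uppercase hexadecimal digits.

XOR the bytes together:
  start with 0x32
  0x32 ⊕ 0x77 = 0x45
  0x45 ⊕ 0x2D = 0x68
  0x68 ⊕ 0x37 = 0x5F
  0x5F ⊕ 0x95 = 0xCA

CA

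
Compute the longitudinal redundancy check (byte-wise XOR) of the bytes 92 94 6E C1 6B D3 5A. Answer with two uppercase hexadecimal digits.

XOR the bytes together:
  start with 0x92
  0x92 ⊕ 0x94 = 0x06
  0x06 ⊕ 0x6E = 0x68
  0x68 ⊕ 0xC1 = 0xA9
  0xA9 ⊕ 0x6B = 0xC2
  0xC2 ⊕ 0xD3 = 0x11
  0x11 ⊕ 0x5A = 0x4B

4B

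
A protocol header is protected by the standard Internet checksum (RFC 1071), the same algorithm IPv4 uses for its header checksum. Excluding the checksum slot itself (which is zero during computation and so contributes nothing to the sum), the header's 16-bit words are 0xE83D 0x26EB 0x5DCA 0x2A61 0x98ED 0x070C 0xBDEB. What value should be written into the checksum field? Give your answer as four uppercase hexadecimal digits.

One's-complement addition (fold any carry out of bit 15 back into bit 0):
  0xE83D + 0x26EB = 0x10F28 → wrap carry → 0x0F29
  0x0F29 + 0x5DCA = 0x06CF3
  0x6CF3 + 0x2A61 = 0x09754
  0x9754 + 0x98ED = 0x13041 → wrap carry → 0x3042
  0x3042 + 0x070C = 0x0374E
  0x374E + 0xBDEB = 0x0F539
One's-complement sum = 0xF539.
Checksum = ~0xF539 & 0xFFFF = 0x0AC6.

0AC6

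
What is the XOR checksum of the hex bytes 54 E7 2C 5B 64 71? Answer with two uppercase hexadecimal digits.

D1

XOR the bytes together:
  start with 0x54
  0x54 ⊕ 0xE7 = 0xB3
  0xB3 ⊕ 0x2C = 0x9F
  0x9F ⊕ 0x5B = 0xC4
  0xC4 ⊕ 0x64 = 0xA0
  0xA0 ⊕ 0x71 = 0xD1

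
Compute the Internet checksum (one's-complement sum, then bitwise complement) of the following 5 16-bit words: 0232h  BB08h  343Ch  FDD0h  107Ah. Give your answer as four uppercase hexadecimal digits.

003E

One's-complement addition (fold any carry out of bit 15 back into bit 0):
  0x0232 + 0xBB08 = 0x0BD3A
  0xBD3A + 0x343C = 0x0F176
  0xF176 + 0xFDD0 = 0x1EF46 → wrap carry → 0xEF47
  0xEF47 + 0x107A = 0x0FFC1
One's-complement sum = 0xFFC1.
Checksum = ~0xFFC1 & 0xFFFF = 0x003E.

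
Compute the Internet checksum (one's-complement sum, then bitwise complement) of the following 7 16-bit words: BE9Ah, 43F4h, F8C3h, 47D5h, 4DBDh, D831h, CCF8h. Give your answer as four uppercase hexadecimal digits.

One's-complement addition (fold any carry out of bit 15 back into bit 0):
  0xBE9A + 0x43F4 = 0x1028E → wrap carry → 0x028F
  0x028F + 0xF8C3 = 0x0FB52
  0xFB52 + 0x47D5 = 0x14327 → wrap carry → 0x4328
  0x4328 + 0x4DBD = 0x090E5
  0x90E5 + 0xD831 = 0x16916 → wrap carry → 0x6917
  0x6917 + 0xCCF8 = 0x1360F → wrap carry → 0x3610
One's-complement sum = 0x3610.
Checksum = ~0x3610 & 0xFFFF = 0xC9EF.

C9EF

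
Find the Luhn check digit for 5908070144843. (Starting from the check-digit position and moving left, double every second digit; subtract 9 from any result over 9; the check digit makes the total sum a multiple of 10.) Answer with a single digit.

5

Partial digits right→left: 3 4 8 4 4 1 0 7 0 8 0 9 5
Double every second digit counting from the check-digit position (so the 1st, 3rd, 5th, ... of the partial from the right).
  doubled (with −9 where >9): 6 7 8 0 0 0 1 → sum 22
  kept as-is: 4 4 1 7 8 9 → sum 33
Total = 22 + 33 = 55.
Check digit = (10 − (55 mod 10)) mod 10 = 5.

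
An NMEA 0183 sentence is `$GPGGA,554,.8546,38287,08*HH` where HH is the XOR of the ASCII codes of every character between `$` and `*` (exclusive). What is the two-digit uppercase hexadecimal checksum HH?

XOR the ASCII codes of the payload characters:
  'G' = 0x47 → acc = 0x47
  'P' = 0x50 → acc = 0x17
  'G' = 0x47 → acc = 0x50
  'G' = 0x47 → acc = 0x17
  'A' = 0x41 → acc = 0x56
  ',' = 0x2C → acc = 0x7A
  '5' = 0x35 → acc = 0x4F
  '5' = 0x35 → acc = 0x7A
  '4' = 0x34 → acc = 0x4E
  ',' = 0x2C → acc = 0x62
  '.' = 0x2E → acc = 0x4C
  '8' = 0x38 → acc = 0x74
  '5' = 0x35 → acc = 0x41
  '4' = 0x34 → acc = 0x75
  '6' = 0x36 → acc = 0x43
  ',' = 0x2C → acc = 0x6F
  '3' = 0x33 → acc = 0x5C
  '8' = 0x38 → acc = 0x64
  '2' = 0x32 → acc = 0x56
  '8' = 0x38 → acc = 0x6E
  '7' = 0x37 → acc = 0x59
  ',' = 0x2C → acc = 0x75
  '0' = 0x30 → acc = 0x45
  '8' = 0x38 → acc = 0x7D
Checksum = 0x7D.

7D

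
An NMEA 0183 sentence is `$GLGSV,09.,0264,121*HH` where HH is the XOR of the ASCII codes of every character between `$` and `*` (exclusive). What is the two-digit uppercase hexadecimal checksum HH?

70

XOR the ASCII codes of the payload characters:
  'G' = 0x47 → acc = 0x47
  'L' = 0x4C → acc = 0x0B
  'G' = 0x47 → acc = 0x4C
  'S' = 0x53 → acc = 0x1F
  'V' = 0x56 → acc = 0x49
  ',' = 0x2C → acc = 0x65
  '0' = 0x30 → acc = 0x55
  '9' = 0x39 → acc = 0x6C
  '.' = 0x2E → acc = 0x42
  ',' = 0x2C → acc = 0x6E
  '0' = 0x30 → acc = 0x5E
  '2' = 0x32 → acc = 0x6C
  '6' = 0x36 → acc = 0x5A
  '4' = 0x34 → acc = 0x6E
  ',' = 0x2C → acc = 0x42
  '1' = 0x31 → acc = 0x73
  '2' = 0x32 → acc = 0x41
  '1' = 0x31 → acc = 0x70
Checksum = 0x70.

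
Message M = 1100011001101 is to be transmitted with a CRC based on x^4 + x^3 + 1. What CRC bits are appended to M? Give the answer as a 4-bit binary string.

0101

Append 4 zeros: 11000110011010000. Divide by 11001 (XOR where the leading bit is 1):
  pos 0: 11000 XOR 11001 = 00001
  pos 4: 11100 XOR 11001 = 00101
  pos 6: 10111 XOR 11001 = 01110
  pos 7: 11100 XOR 11001 = 00101
  pos 9: 10110 XOR 11001 = 01111
  pos 10: 11110 XOR 11001 = 00111
  pos 12: 11100 XOR 11001 = 00101
Remainder (last 4 bits) = 0101. This is the CRC / FCS.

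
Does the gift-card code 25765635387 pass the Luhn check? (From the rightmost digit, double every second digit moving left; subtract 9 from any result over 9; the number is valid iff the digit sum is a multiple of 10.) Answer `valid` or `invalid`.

invalid

From the right, keep odd positions and double even positions (subtract 9 from any doubled value over 9):
  doubled (positions 2,4,...): 7 1 3 3 1 → sum 15
  kept (positions 1,3,...): 7 3 3 5 7 2 → sum 27
Total = 42.
42 mod 10 = 2, so the number is invalid.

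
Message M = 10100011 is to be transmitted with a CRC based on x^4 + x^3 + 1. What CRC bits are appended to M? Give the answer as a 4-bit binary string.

Append 4 zeros: 101000110000. Divide by 11001 (XOR where the leading bit is 1):
  pos 0: 10100 XOR 11001 = 01101
  pos 1: 11010 XOR 11001 = 00011
  pos 4: 11110 XOR 11001 = 00111
  pos 6: 11100 XOR 11001 = 00101
Remainder (last 4 bits) = 1010. This is the CRC / FCS.

1010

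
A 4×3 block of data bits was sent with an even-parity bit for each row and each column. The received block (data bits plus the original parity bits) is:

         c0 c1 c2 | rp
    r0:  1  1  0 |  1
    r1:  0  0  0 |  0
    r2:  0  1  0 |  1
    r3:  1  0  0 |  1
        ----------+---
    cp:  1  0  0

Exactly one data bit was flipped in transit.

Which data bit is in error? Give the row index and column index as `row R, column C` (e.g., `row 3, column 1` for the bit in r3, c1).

Recompute each row's even parity and compare to rp:
  r0: data parity 0, sent rp 1 → mismatch
  r1: data parity 0, sent rp 0 → ok
  r2: data parity 1, sent rp 1 → ok
  r3: data parity 1, sent rp 1 → ok
Recompute each column's even parity and compare to cp:
  c0: data parity 0, sent cp 1 → mismatch
  c1: data parity 0, sent cp 0 → ok
  c2: data parity 0, sent cp 0 → ok
Exactly one row (r0) and one column (c0) fail → the flipped bit is at their intersection.

row 0, column 0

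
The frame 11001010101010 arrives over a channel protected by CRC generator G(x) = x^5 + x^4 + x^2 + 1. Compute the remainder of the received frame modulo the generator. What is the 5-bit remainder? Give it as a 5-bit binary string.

Modulo-2 division of 11001010101010 by 110101:
  pos 0: 110010 XOR 110101 = 000111
  pos 3: 111101 XOR 110101 = 001000
  pos 5: 100001 XOR 110101 = 010100
  pos 6: 101000 XOR 110101 = 011101
  pos 7: 111011 XOR 110101 = 001110
Remainder = 11100 (nonzero — an error is detected).

11100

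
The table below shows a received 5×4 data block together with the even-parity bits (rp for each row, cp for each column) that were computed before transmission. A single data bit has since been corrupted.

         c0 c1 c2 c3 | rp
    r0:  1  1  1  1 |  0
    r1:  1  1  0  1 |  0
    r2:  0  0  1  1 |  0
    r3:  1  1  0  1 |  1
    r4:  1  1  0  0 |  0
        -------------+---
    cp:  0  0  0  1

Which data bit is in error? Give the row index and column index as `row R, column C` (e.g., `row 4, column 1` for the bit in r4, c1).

Recompute each row's even parity and compare to rp:
  r0: data parity 0, sent rp 0 → ok
  r1: data parity 1, sent rp 0 → mismatch
  r2: data parity 0, sent rp 0 → ok
  r3: data parity 1, sent rp 1 → ok
  r4: data parity 0, sent rp 0 → ok
Recompute each column's even parity and compare to cp:
  c0: data parity 0, sent cp 0 → ok
  c1: data parity 0, sent cp 0 → ok
  c2: data parity 0, sent cp 0 → ok
  c3: data parity 0, sent cp 1 → mismatch
Exactly one row (r1) and one column (c3) fail → the flipped bit is at their intersection.

row 1, column 3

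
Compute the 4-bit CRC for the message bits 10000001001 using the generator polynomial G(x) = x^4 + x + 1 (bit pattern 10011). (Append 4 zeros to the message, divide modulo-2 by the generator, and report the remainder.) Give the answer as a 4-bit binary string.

0001

Append 4 zeros: 100000010010000. Divide by 10011 (XOR where the leading bit is 1):
  pos 0: 10000 XOR 10011 = 00011
  pos 3: 11001 XOR 10011 = 01010
  pos 4: 10100 XOR 10011 = 00111
  pos 6: 11101 XOR 10011 = 01110
  pos 7: 11100 XOR 10011 = 01111
  pos 8: 11110 XOR 10011 = 01101
  pos 9: 11010 XOR 10011 = 01001
  pos 10: 10010 XOR 10011 = 00001
Remainder (last 4 bits) = 0001. This is the CRC / FCS.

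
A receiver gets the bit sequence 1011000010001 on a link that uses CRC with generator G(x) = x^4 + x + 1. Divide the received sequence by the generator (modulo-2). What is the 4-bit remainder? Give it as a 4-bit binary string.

Modulo-2 division of 1011000010001 by 10011:
  pos 0: 10110 XOR 10011 = 00101
  pos 2: 10100 XOR 10011 = 00111
  pos 4: 11101 XOR 10011 = 01110
  pos 5: 11100 XOR 10011 = 01111
  pos 6: 11110 XOR 10011 = 01101
  pos 7: 11010 XOR 10011 = 01001
  pos 8: 10011 XOR 10011 = 00000
Remainder = 0000 (zero — the frame passes the CRC check).

0000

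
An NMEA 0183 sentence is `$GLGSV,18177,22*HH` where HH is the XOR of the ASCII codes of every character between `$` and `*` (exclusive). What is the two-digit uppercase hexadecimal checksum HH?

71

XOR the ASCII codes of the payload characters:
  'G' = 0x47 → acc = 0x47
  'L' = 0x4C → acc = 0x0B
  'G' = 0x47 → acc = 0x4C
  'S' = 0x53 → acc = 0x1F
  'V' = 0x56 → acc = 0x49
  ',' = 0x2C → acc = 0x65
  '1' = 0x31 → acc = 0x54
  '8' = 0x38 → acc = 0x6C
  '1' = 0x31 → acc = 0x5D
  '7' = 0x37 → acc = 0x6A
  '7' = 0x37 → acc = 0x5D
  ',' = 0x2C → acc = 0x71
  '2' = 0x32 → acc = 0x43
  '2' = 0x32 → acc = 0x71
Checksum = 0x71.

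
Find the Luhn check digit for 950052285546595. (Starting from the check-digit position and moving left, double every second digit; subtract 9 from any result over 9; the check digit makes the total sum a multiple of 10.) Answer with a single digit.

0

Partial digits right→left: 5 9 5 6 4 5 5 8 2 2 5 0 0 5 9
Double every second digit counting from the check-digit position (so the 1st, 3rd, 5th, ... of the partial from the right).
  doubled (with −9 where >9): 1 1 8 1 4 1 0 9 → sum 25
  kept as-is: 9 6 5 8 2 0 5 → sum 35
Total = 25 + 35 = 60.
Check digit = (10 − (60 mod 10)) mod 10 = 0.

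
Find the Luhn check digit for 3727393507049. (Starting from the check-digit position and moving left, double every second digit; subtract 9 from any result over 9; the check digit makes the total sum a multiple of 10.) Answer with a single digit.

0

Partial digits right→left: 9 4 0 7 0 5 3 9 3 7 2 7 3
Double every second digit counting from the check-digit position (so the 1st, 3rd, 5th, ... of the partial from the right).
  doubled (with −9 where >9): 9 0 0 6 6 4 6 → sum 31
  kept as-is: 4 7 5 9 7 7 → sum 39
Total = 31 + 39 = 70.
Check digit = (10 − (70 mod 10)) mod 10 = 0.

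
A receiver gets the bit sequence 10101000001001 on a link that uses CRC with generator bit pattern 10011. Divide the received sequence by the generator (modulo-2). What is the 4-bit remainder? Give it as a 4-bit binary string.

Modulo-2 division of 10101000001001 by 10011:
  pos 0: 10101 XOR 10011 = 00110
  pos 2: 11000 XOR 10011 = 01011
  pos 3: 10110 XOR 10011 = 00101
  pos 5: 10100 XOR 10011 = 00111
  pos 7: 11110 XOR 10011 = 01101
  pos 8: 11010 XOR 10011 = 01001
  pos 9: 10011 XOR 10011 = 00000
Remainder = 0000 (zero — the frame passes the CRC check).

0000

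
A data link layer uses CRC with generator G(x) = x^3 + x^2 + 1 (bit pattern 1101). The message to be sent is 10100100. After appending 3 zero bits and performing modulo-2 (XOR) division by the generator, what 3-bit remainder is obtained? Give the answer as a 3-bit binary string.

100

Append 3 zeros: 10100100000. Divide by 1101 (XOR where the leading bit is 1):
  pos 0: 1010 XOR 1101 = 0111
  pos 1: 1110 XOR 1101 = 0011
  pos 3: 1110 XOR 1101 = 0011
  pos 5: 1100 XOR 1101 = 0001
Remainder (last 3 bits) = 100. This is the CRC / FCS.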